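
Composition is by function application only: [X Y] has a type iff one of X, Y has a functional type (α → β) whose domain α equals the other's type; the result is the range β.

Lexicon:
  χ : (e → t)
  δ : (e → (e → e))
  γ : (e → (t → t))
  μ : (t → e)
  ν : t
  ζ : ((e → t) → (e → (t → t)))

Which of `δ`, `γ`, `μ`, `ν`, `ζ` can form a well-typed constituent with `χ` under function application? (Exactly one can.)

δ : (e → (e → e)) — neither side's domain matches the other.
γ : (e → (t → t)) — neither side's domain matches the other.
μ : (t → e) — neither side's domain matches the other.
ν : t — neither side's domain matches the other.
ζ — combines: ζ : ((e → t) → (e → (t → t))) takes χ : (e → t) as argument, giving (e → (t → t)).

ζ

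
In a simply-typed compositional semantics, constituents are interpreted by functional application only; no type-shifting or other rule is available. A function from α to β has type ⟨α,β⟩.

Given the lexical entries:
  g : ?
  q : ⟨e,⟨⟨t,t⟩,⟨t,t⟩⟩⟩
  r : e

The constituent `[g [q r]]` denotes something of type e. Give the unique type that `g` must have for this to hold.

⟨⟨⟨t,t⟩,⟨t,t⟩⟩,e⟩

[g [q r]] is required to be e. [q r] : ⟨⟨t,t⟩,⟨t,t⟩⟩ cannot yield e as functor, so g : ⟨⟨⟨t,t⟩,⟨t,t⟩⟩,e⟩.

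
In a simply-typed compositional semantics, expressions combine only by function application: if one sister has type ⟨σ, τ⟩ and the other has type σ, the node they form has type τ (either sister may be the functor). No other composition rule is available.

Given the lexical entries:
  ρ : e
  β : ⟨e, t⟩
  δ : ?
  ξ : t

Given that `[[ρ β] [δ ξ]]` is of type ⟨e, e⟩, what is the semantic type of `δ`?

At [[ρ β] [δ ξ]] (required: ⟨e, e⟩): [ρ β] is t, which is not a function with range ⟨e, e⟩; hence [δ ξ] is the functor — type ⟨t, ⟨e, e⟩⟩.
At [δ ξ] (required: ⟨t, ⟨e, e⟩⟩): ξ is t, which is not a function with range ⟨t, ⟨e, e⟩⟩; hence δ is the functor — type ⟨t, ⟨t, ⟨e, e⟩⟩⟩.

⟨t, ⟨t, ⟨e, e⟩⟩⟩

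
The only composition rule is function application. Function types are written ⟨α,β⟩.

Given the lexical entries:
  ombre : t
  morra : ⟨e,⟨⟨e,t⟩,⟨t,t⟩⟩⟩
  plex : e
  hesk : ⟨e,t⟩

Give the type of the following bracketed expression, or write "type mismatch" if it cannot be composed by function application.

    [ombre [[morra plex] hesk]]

[morra plex]: functor morra : ⟨e,⟨⟨e,t⟩,⟨t,t⟩⟩⟩, argument plex : e; result ⟨⟨e,t⟩,⟨t,t⟩⟩.
[[morra plex] hesk]: functor [morra plex] : ⟨⟨e,t⟩,⟨t,t⟩⟩, argument hesk : ⟨e,t⟩; result ⟨t,t⟩.
[ombre [[morra plex] hesk]]: functor [[morra plex] hesk] : ⟨t,t⟩, argument ombre : t; result t.

t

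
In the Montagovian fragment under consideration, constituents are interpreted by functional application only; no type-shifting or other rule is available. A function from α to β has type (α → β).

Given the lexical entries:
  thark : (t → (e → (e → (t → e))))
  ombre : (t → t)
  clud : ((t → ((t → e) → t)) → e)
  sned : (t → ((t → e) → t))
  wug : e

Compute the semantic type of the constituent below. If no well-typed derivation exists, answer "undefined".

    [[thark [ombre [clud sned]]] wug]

[clud sned] — clud of type ((t → ((t → e) → t)) → e) combines with sned of type (t → ((t → e) → t)): type e.
[ombre [clud sned]]: (t → t) with e — neither is a function whose domain matches the other; composition fails here.

undefined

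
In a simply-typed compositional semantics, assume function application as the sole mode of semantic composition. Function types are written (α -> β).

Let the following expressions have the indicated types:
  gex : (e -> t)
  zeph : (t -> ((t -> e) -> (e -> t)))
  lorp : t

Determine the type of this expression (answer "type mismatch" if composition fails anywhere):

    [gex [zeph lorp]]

At [zeph lorp], zeph : (t -> ((t -> e) -> (e -> t))) takes lorp : t, giving ((t -> e) -> (e -> t)).
At [gex [zeph lorp]]: neither (e -> t) nor ((t -> e) -> (e -> t)) can take the other as argument; the node is ill-typed.

type mismatch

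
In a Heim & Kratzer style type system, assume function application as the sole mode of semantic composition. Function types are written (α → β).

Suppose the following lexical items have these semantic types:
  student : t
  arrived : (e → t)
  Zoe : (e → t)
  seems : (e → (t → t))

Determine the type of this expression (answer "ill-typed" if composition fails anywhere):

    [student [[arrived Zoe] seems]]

[arrived Zoe]: (e → t) with (e → t) — neither is a function whose domain matches the other; composition fails here.

ill-typed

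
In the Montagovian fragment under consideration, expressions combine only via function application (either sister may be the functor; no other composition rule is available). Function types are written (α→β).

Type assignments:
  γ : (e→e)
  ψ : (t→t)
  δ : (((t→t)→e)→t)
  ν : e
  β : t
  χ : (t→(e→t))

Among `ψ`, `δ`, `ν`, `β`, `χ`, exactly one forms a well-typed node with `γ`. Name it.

ν

ψ : (t→t) — does not combine with γ.
δ : (((t→t)→e)→t) — does not combine with γ.
ν — combines: γ : (e→e) takes ν : e as argument, giving e.
β : t — does not combine with γ.
χ : (t→(e→t)) — does not combine with γ.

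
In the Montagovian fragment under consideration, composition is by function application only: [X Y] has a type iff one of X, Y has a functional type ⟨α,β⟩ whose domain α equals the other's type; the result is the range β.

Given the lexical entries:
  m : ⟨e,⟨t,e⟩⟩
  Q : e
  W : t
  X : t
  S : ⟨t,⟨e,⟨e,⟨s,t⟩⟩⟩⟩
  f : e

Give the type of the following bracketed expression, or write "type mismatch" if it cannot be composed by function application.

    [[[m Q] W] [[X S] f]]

⟨s,t⟩

[m Q]: functor m : ⟨e,⟨t,e⟩⟩, argument Q : e; result ⟨t,e⟩.
[[m Q] W]: functor [m Q] : ⟨t,e⟩, argument W : t; result e.
[X S]: functor S : ⟨t,⟨e,⟨e,⟨s,t⟩⟩⟩⟩, argument X : t; result ⟨e,⟨e,⟨s,t⟩⟩⟩.
[[X S] f]: functor [X S] : ⟨e,⟨e,⟨s,t⟩⟩⟩, argument f : e; result ⟨e,⟨s,t⟩⟩.
[[[m Q] W] [[X S] f]]: functor [[X S] f] : ⟨e,⟨s,t⟩⟩, argument [[m Q] W] : e; result ⟨s,t⟩.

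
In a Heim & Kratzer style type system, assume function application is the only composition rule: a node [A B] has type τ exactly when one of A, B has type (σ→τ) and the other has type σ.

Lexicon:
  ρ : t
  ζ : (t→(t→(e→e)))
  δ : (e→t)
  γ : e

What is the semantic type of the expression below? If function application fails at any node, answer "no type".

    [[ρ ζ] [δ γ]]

(e→e)

[ρ ζ] — ζ of type (t→(t→(e→e))) combines with ρ of type t: type (t→(e→e)).
[δ γ] — δ of type (e→t) combines with γ of type e: type t.
[[ρ ζ] [δ γ]] — [ρ ζ] of type (t→(e→e)) combines with [δ γ] of type t: type (e→e).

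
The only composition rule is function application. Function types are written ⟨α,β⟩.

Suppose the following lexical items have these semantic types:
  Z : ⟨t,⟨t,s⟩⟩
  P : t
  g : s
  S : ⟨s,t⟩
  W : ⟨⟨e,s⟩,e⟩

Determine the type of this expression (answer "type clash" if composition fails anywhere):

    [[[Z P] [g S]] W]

type clash

[Z P]: ⟨t,⟨t,s⟩⟩ applied to t yields ⟨t,s⟩.
[g S]: ⟨s,t⟩ applied to s yields t.
[[Z P] [g S]]: ⟨t,s⟩ applied to t yields s.
[[[Z P] [g S]] W]: s and ⟨⟨e,s⟩,e⟩ cannot combine by function application — type clash.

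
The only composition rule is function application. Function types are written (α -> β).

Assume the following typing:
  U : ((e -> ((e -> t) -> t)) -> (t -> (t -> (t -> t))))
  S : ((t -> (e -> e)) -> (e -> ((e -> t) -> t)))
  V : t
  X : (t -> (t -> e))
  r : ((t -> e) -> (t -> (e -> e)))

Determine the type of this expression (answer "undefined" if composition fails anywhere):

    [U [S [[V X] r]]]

[V X]: (t -> (t -> e)) applied to t yields (t -> e).
[[V X] r]: ((t -> e) -> (t -> (e -> e))) applied to (t -> e) yields (t -> (e -> e)).
[S [[V X] r]]: ((t -> (e -> e)) -> (e -> ((e -> t) -> t))) applied to (t -> (e -> e)) yields (e -> ((e -> t) -> t)).
[U [S [[V X] r]]]: ((e -> ((e -> t) -> t)) -> (t -> (t -> (t -> t)))) applied to (e -> ((e -> t) -> t)) yields (t -> (t -> (t -> t))).

(t -> (t -> (t -> t)))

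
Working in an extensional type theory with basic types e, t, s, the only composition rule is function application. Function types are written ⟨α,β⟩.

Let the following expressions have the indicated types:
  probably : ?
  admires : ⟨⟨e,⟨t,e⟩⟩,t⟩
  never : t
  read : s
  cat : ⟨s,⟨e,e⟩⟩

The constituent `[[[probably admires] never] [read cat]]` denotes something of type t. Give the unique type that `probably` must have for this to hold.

For [[[probably admires] never] [read cat]] to have type t with [read cat] of type ⟨e,e⟩, [[probably admires] never] must be the function: [[probably admires] never] : ⟨⟨e,e⟩,t⟩.
For [[probably admires] never] to have type ⟨⟨e,e⟩,t⟩ with never of type t, [probably admires] must be the function: [probably admires] : ⟨t,⟨⟨e,e⟩,t⟩⟩.
For [probably admires] to have type ⟨t,⟨⟨e,e⟩,t⟩⟩ with admires of type ⟨⟨e,⟨t,e⟩⟩,t⟩, probably must be the function: probably : ⟨⟨⟨e,⟨t,e⟩⟩,t⟩,⟨t,⟨⟨e,e⟩,t⟩⟩⟩.

⟨⟨⟨e,⟨t,e⟩⟩,t⟩,⟨t,⟨⟨e,e⟩,t⟩⟩⟩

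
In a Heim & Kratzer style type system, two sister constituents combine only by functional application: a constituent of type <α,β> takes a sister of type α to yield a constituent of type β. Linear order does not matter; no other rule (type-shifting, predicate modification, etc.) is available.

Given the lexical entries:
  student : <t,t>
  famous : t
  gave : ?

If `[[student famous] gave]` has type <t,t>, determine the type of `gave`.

<t,<t,t>>

[[student famous] gave] must have type <t,t>. The sister [student famous] has type t; that is not a function onto <t,t>, so gave must be the functor, of type <t,<t,t>>.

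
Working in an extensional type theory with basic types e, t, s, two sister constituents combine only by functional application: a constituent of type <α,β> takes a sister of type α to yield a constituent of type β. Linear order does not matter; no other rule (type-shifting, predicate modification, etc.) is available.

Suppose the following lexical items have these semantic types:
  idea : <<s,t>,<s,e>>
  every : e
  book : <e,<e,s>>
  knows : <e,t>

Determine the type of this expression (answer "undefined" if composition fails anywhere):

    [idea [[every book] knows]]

[every book]: functor book : <e,<e,s>>, argument every : e; result <e,s>.
[[every book] knows]: <e,s> with <e,t> — neither is a function whose domain matches the other; composition fails here.

undefined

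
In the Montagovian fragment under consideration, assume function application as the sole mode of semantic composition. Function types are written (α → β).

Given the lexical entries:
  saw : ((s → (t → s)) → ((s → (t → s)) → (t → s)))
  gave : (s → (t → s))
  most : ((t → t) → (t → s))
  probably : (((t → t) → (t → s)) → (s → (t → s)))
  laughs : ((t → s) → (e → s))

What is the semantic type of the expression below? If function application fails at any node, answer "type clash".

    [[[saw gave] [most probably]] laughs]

At [saw gave], saw : ((s → (t → s)) → ((s → (t → s)) → (t → s))) takes gave : (s → (t → s)), giving ((s → (t → s)) → (t → s)).
At [most probably], probably : (((t → t) → (t → s)) → (s → (t → s))) takes most : ((t → t) → (t → s)), giving (s → (t → s)).
At [[saw gave] [most probably]], [saw gave] : ((s → (t → s)) → (t → s)) takes [most probably] : (s → (t → s)), giving (t → s).
At [[[saw gave] [most probably]] laughs], laughs : ((t → s) → (e → s)) takes [[saw gave] [most probably]] : (t → s), giving (e → s).

(e → s)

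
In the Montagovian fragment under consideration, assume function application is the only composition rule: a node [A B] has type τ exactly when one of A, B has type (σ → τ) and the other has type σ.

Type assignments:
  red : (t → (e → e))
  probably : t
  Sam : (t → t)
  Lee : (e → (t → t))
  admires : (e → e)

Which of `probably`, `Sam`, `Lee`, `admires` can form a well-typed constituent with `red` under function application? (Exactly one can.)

probably

probably — combines: red : (t → (e → e)) takes probably : t as argument, giving (e → e).
Sam : (t → t) — no; red wants t, and Sam wants t.
Lee : (e → (t → t)) — no; red wants t, and Lee wants e.
admires : (e → e) — no; red wants t, and admires wants e.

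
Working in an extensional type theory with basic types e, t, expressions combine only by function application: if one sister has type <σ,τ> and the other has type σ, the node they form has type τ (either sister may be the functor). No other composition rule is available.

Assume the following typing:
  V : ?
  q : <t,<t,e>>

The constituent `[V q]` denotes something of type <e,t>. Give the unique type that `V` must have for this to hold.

<<t,<t,e>>,<e,t>>

For [V q] to have type <e,t> with q of type <t,<t,e>>, V must be the function: V : <<t,<t,e>>,<e,t>>.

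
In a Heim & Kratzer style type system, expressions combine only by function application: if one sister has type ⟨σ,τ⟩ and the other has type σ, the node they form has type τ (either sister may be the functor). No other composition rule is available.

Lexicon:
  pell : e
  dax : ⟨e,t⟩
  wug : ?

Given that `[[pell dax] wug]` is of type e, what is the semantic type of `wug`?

⟨t,e⟩

[[pell dax] wug] is required to be e. [pell dax] : t cannot yield e as functor, so wug : ⟨t,e⟩.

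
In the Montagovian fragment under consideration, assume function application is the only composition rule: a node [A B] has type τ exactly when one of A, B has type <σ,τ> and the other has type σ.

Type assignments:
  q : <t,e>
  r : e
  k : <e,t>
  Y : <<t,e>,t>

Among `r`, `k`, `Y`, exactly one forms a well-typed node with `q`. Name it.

Y

r : e — does not combine with q.
k : <e,t> — does not combine with q.
Y — combines: Y : <<t,e>,t> takes q : <t,e> as argument, giving t.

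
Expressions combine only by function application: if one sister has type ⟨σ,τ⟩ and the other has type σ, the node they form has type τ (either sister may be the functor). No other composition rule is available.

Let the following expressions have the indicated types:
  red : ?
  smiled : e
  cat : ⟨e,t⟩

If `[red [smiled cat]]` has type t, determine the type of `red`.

At [red [smiled cat]] (required: t): [smiled cat] is t, which is not a function with range t; hence red is the functor — type ⟨t,t⟩.

⟨t,t⟩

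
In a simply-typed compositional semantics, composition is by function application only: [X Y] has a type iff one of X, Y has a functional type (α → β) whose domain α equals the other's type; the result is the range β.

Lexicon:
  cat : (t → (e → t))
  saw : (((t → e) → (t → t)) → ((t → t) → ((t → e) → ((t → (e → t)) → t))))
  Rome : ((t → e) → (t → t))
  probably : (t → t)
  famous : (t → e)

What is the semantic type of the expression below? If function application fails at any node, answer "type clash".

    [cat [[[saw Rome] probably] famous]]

[saw Rome]: functor saw : (((t → e) → (t → t)) → ((t → t) → ((t → e) → ((t → (e → t)) → t)))), argument Rome : ((t → e) → (t → t)); result ((t → t) → ((t → e) → ((t → (e → t)) → t))).
[[saw Rome] probably]: functor [saw Rome] : ((t → t) → ((t → e) → ((t → (e → t)) → t))), argument probably : (t → t); result ((t → e) → ((t → (e → t)) → t)).
[[[saw Rome] probably] famous]: functor [[saw Rome] probably] : ((t → e) → ((t → (e → t)) → t)), argument famous : (t → e); result ((t → (e → t)) → t).
[cat [[[saw Rome] probably] famous]]: functor [[[saw Rome] probably] famous] : ((t → (e → t)) → t), argument cat : (t → (e → t)); result t.

t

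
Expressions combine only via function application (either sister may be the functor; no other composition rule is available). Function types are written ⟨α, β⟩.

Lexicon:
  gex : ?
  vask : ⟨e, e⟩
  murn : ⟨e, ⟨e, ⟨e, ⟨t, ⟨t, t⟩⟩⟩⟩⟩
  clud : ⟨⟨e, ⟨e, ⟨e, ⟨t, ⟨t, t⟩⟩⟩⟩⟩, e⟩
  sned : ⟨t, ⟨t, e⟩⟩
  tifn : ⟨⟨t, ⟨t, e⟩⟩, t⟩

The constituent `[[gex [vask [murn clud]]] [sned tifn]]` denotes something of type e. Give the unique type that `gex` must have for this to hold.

⟨e, ⟨t, e⟩⟩

[[gex [vask [murn clud]]] [sned tifn]] is required to be e. [sned tifn] : t cannot yield e as functor, so [gex [vask [murn clud]]] : ⟨t, e⟩.
[gex [vask [murn clud]]] is required to be ⟨t, e⟩. [vask [murn clud]] : e cannot yield ⟨t, e⟩ as functor, so gex : ⟨e, ⟨t, e⟩⟩.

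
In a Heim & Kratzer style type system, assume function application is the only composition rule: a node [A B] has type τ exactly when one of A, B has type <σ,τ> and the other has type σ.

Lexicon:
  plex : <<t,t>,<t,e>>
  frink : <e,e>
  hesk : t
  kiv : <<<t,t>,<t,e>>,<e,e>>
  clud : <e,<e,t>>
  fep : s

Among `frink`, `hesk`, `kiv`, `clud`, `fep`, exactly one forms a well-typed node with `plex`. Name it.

kiv

frink : <e,e> — neither side's domain matches the other.
hesk : t — neither side's domain matches the other.
kiv — combines: kiv : <<<t,t>,<t,e>>,<e,e>> takes plex : <<t,t>,<t,e>> as argument, giving <e,e>.
clud : <e,<e,t>> — neither side's domain matches the other.
fep : s — neither side's domain matches the other.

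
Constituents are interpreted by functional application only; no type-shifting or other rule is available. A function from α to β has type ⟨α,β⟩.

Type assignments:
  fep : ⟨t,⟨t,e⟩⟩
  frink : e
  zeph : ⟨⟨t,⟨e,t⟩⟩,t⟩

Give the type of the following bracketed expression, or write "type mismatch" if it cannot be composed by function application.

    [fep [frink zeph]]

type mismatch

[frink zeph]: e and ⟨⟨t,⟨e,t⟩⟩,t⟩ cannot combine by function application — type clash.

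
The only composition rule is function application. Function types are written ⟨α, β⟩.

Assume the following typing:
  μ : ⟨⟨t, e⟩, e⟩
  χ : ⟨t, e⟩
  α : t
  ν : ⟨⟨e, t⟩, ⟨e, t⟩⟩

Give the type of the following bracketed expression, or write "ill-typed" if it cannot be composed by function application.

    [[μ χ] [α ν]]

[μ χ]: functor μ : ⟨⟨t, e⟩, e⟩, argument χ : ⟨t, e⟩; result e.
[α ν]: t and ⟨⟨e, t⟩, ⟨e, t⟩⟩ cannot combine by function application — type clash.

ill-typed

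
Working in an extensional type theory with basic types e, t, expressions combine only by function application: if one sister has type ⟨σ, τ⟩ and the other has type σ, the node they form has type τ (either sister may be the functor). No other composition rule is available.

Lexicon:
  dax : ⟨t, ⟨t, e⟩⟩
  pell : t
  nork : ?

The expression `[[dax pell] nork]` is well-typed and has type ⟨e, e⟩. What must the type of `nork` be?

⟨⟨t, e⟩, ⟨e, e⟩⟩

For [[dax pell] nork] to have type ⟨e, e⟩ with [dax pell] of type ⟨t, e⟩, nork must be the function: nork : ⟨⟨t, e⟩, ⟨e, e⟩⟩.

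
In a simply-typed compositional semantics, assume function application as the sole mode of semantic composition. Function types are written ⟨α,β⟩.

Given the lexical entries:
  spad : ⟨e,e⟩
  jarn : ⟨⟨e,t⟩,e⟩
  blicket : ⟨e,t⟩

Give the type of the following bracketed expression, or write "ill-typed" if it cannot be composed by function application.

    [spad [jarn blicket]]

e

[jarn blicket]: ⟨⟨e,t⟩,e⟩ applied to ⟨e,t⟩ yields e.
[spad [jarn blicket]]: ⟨e,e⟩ applied to e yields e.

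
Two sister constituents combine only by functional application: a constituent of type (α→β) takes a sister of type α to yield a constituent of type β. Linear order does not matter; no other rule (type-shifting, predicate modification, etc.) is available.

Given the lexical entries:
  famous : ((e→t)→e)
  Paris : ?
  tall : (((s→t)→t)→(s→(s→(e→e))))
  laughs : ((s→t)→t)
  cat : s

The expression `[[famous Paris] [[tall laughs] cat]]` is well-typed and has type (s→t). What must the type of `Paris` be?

(((e→t)→e)→((s→(e→e))→(s→t)))

For [[famous Paris] [[tall laughs] cat]] to have type (s→t) with [[tall laughs] cat] of type (s→(e→e)), [famous Paris] must be the function: [famous Paris] : ((s→(e→e))→(s→t)).
For [famous Paris] to have type ((s→(e→e))→(s→t)) with famous of type ((e→t)→e), Paris must be the function: Paris : (((e→t)→e)→((s→(e→e))→(s→t))).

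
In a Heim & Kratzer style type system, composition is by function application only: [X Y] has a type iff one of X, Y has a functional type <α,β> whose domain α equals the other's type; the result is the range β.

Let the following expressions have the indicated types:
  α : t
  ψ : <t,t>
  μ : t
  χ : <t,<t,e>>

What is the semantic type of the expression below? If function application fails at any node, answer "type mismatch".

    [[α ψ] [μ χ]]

[α ψ]: <t,t> applied to t yields t.
[μ χ]: <t,<t,e>> applied to t yields <t,e>.
[[α ψ] [μ χ]]: <t,e> applied to t yields e.

e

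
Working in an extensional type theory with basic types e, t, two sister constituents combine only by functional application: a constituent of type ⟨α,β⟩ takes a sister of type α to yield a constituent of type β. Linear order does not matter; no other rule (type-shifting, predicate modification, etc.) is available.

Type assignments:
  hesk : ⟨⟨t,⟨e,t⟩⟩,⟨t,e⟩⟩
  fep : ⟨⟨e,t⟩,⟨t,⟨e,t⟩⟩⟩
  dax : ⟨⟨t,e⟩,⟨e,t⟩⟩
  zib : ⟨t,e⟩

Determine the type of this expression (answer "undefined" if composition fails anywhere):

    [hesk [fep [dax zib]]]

At [dax zib], dax : ⟨⟨t,e⟩,⟨e,t⟩⟩ takes zib : ⟨t,e⟩, giving ⟨e,t⟩.
At [fep [dax zib]], fep : ⟨⟨e,t⟩,⟨t,⟨e,t⟩⟩⟩ takes [dax zib] : ⟨e,t⟩, giving ⟨t,⟨e,t⟩⟩.
At [hesk [fep [dax zib]]], hesk : ⟨⟨t,⟨e,t⟩⟩,⟨t,e⟩⟩ takes [fep [dax zib]] : ⟨t,⟨e,t⟩⟩, giving ⟨t,e⟩.

⟨t,e⟩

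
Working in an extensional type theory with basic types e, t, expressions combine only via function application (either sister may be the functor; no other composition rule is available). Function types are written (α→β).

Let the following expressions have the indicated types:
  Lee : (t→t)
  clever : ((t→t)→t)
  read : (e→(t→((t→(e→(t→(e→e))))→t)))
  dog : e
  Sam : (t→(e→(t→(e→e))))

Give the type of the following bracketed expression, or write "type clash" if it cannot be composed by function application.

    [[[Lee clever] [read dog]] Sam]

At [Lee clever], clever : ((t→t)→t) takes Lee : (t→t), giving t.
At [read dog], read : (e→(t→((t→(e→(t→(e→e))))→t))) takes dog : e, giving (t→((t→(e→(t→(e→e))))→t)).
At [[Lee clever] [read dog]], [read dog] : (t→((t→(e→(t→(e→e))))→t)) takes [Lee clever] : t, giving ((t→(e→(t→(e→e))))→t).
At [[[Lee clever] [read dog]] Sam], [[Lee clever] [read dog]] : ((t→(e→(t→(e→e))))→t) takes Sam : (t→(e→(t→(e→e)))), giving t.

t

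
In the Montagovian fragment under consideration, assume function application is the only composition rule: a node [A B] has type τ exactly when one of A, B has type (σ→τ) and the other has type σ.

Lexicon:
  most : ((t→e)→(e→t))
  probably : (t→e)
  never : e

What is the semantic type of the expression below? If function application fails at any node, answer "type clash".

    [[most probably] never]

t

At [most probably], most : ((t→e)→(e→t)) takes probably : (t→e), giving (e→t).
At [[most probably] never], [most probably] : (e→t) takes never : e, giving t.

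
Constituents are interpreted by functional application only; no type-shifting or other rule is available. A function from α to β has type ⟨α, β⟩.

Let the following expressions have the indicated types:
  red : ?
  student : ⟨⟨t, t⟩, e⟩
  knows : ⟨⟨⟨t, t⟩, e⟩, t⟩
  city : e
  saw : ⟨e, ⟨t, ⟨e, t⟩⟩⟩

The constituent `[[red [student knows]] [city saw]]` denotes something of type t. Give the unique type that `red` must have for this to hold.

[[red [student knows]] [city saw]] is required to be t. [city saw] : ⟨t, ⟨e, t⟩⟩ cannot yield t as functor, so [red [student knows]] : ⟨⟨t, ⟨e, t⟩⟩, t⟩.
[red [student knows]] is required to be ⟨⟨t, ⟨e, t⟩⟩, t⟩. [student knows] : t cannot yield ⟨⟨t, ⟨e, t⟩⟩, t⟩ as functor, so red : ⟨t, ⟨⟨t, ⟨e, t⟩⟩, t⟩⟩.

⟨t, ⟨⟨t, ⟨e, t⟩⟩, t⟩⟩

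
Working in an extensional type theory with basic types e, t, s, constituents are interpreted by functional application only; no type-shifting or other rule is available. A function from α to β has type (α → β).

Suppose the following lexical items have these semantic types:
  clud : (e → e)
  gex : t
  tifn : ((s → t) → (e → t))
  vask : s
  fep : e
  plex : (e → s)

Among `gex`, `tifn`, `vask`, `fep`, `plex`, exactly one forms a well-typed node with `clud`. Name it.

fep

gex : t — neither side's domain matches the other.
tifn : ((s → t) → (e → t)) — neither side's domain matches the other.
vask : s — neither side's domain matches the other.
fep — combines: clud : (e → e) takes fep : e as argument, giving e.
plex : (e → s) — neither side's domain matches the other.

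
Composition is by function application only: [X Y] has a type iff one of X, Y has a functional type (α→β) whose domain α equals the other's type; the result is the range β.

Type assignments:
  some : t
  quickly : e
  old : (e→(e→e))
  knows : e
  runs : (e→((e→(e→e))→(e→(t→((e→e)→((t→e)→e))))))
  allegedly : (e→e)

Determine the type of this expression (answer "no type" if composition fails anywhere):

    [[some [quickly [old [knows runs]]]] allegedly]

[knows runs]: functor runs : (e→((e→(e→e))→(e→(t→((e→e)→((t→e)→e)))))), argument knows : e; result ((e→(e→e))→(e→(t→((e→e)→((t→e)→e))))).
[old [knows runs]]: functor [knows runs] : ((e→(e→e))→(e→(t→((e→e)→((t→e)→e))))), argument old : (e→(e→e)); result (e→(t→((e→e)→((t→e)→e)))).
[quickly [old [knows runs]]]: functor [old [knows runs]] : (e→(t→((e→e)→((t→e)→e)))), argument quickly : e; result (t→((e→e)→((t→e)→e))).
[some [quickly [old [knows runs]]]]: functor [quickly [old [knows runs]]] : (t→((e→e)→((t→e)→e))), argument some : t; result ((e→e)→((t→e)→e)).
[[some [quickly [old [knows runs]]]] allegedly]: functor [some [quickly [old [knows runs]]]] : ((e→e)→((t→e)→e)), argument allegedly : (e→e); result ((t→e)→e).

((t→e)→e)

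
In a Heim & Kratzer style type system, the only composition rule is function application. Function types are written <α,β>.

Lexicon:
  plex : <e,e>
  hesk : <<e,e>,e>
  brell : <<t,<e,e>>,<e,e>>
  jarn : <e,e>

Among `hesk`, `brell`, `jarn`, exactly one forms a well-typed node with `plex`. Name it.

hesk — combines: hesk : <<e,e>,e> takes plex : <e,e> as argument, giving e.
brell : <<t,<e,e>>,<e,e>> — neither side's domain matches the other.
jarn : <e,e> — neither side's domain matches the other.

hesk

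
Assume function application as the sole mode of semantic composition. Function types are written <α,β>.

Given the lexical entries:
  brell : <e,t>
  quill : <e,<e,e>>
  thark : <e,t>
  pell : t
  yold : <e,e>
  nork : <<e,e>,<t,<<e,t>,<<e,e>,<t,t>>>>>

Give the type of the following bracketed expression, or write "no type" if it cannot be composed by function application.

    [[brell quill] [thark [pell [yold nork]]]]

no type

At [brell quill]: neither <e,t> nor <e,<e,e>> can take the other as argument; the node is ill-typed.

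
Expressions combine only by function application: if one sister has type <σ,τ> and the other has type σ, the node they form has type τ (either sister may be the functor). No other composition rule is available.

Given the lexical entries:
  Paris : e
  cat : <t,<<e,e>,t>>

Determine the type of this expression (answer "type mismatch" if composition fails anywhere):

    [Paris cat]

type mismatch

[Paris cat]: e and <t,<<e,e>,t>> cannot combine by function application — type clash.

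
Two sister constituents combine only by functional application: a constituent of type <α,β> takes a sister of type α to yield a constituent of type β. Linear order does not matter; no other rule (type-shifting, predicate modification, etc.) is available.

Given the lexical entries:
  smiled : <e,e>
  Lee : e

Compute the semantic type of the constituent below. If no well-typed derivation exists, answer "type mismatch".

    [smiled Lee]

[smiled Lee]: <e,e> applied to e yields e.

e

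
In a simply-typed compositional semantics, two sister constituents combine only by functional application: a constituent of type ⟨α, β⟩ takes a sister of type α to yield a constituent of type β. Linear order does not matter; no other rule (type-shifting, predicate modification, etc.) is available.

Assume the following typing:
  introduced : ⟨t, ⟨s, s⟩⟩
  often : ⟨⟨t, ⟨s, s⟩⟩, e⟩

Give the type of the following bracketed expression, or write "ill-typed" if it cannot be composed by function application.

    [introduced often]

At [introduced often], often : ⟨⟨t, ⟨s, s⟩⟩, e⟩ takes introduced : ⟨t, ⟨s, s⟩⟩, giving e.

e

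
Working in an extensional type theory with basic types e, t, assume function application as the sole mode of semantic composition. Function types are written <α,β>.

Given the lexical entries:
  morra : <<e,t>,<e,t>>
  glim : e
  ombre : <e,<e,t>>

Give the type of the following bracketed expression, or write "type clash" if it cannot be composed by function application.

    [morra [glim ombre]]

[glim ombre]: ombre is <e,<e,t>>, glim is e; result <e,t>.
[morra [glim ombre]]: morra is <<e,t>,<e,t>>, [glim ombre] is <e,t>; result <e,t>.

<e,t>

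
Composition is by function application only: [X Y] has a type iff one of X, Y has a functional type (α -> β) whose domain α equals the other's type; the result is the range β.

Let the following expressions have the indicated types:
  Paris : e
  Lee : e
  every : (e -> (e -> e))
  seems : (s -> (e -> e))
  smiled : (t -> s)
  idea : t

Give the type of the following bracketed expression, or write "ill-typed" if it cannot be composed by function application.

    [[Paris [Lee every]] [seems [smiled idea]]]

[Lee every]: functor every : (e -> (e -> e)), argument Lee : e; result (e -> e).
[Paris [Lee every]]: functor [Lee every] : (e -> e), argument Paris : e; result e.
[smiled idea]: functor smiled : (t -> s), argument idea : t; result s.
[seems [smiled idea]]: functor seems : (s -> (e -> e)), argument [smiled idea] : s; result (e -> e).
[[Paris [Lee every]] [seems [smiled idea]]]: functor [seems [smiled idea]] : (e -> e), argument [Paris [Lee every]] : e; result e.

e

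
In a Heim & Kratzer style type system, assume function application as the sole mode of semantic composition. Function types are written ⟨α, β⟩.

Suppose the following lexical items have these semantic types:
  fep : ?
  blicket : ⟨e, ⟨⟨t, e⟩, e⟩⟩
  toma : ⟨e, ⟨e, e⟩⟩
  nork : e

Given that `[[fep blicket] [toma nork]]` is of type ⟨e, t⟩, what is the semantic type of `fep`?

⟨⟨e, ⟨⟨t, e⟩, e⟩⟩, ⟨⟨e, e⟩, ⟨e, t⟩⟩⟩

For [[fep blicket] [toma nork]] to have type ⟨e, t⟩ with [toma nork] of type ⟨e, e⟩, [fep blicket] must be the function: [fep blicket] : ⟨⟨e, e⟩, ⟨e, t⟩⟩.
For [fep blicket] to have type ⟨⟨e, e⟩, ⟨e, t⟩⟩ with blicket of type ⟨e, ⟨⟨t, e⟩, e⟩⟩, fep must be the function: fep : ⟨⟨e, ⟨⟨t, e⟩, e⟩⟩, ⟨⟨e, e⟩, ⟨e, t⟩⟩⟩.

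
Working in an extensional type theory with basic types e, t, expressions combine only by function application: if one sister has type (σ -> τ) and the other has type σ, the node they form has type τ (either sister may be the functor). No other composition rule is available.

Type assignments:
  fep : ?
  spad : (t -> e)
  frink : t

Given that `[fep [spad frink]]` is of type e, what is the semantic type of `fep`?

At [fep [spad frink]] (required: e): [spad frink] is e, which is not a function with range e; hence fep is the functor — type (e -> e).

(e -> e)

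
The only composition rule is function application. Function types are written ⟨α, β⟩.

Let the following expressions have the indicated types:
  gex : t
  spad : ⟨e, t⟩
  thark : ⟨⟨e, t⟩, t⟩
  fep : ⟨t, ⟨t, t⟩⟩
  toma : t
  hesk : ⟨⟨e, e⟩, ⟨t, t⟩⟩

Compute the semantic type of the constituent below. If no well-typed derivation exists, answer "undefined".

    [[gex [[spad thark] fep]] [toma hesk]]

undefined

[spad thark]: functor thark : ⟨⟨e, t⟩, t⟩, argument spad : ⟨e, t⟩; result t.
[[spad thark] fep]: functor fep : ⟨t, ⟨t, t⟩⟩, argument [spad thark] : t; result ⟨t, t⟩.
[gex [[spad thark] fep]]: functor [[spad thark] fep] : ⟨t, t⟩, argument gex : t; result t.
At [toma hesk]: neither t nor ⟨⟨e, e⟩, ⟨t, t⟩⟩ can take the other as argument; the node is ill-typed.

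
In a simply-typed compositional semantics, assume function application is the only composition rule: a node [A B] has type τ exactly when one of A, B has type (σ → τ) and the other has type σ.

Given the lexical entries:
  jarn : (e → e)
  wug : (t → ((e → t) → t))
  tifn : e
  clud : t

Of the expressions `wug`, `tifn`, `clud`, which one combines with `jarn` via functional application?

tifn

wug : (t → ((e → t) → t)) — does not combine with jarn.
tifn — combines: jarn : (e → e) takes tifn : e as argument, giving e.
clud : t — does not combine with jarn.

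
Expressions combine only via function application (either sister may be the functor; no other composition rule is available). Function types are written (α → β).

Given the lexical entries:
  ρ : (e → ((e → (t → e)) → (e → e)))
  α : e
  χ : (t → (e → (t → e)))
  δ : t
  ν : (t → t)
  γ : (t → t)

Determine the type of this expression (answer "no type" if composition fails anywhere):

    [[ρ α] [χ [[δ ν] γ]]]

[ρ α]: functor ρ : (e → ((e → (t → e)) → (e → e))), argument α : e; result ((e → (t → e)) → (e → e)).
[δ ν]: functor ν : (t → t), argument δ : t; result t.
[[δ ν] γ]: functor γ : (t → t), argument [δ ν] : t; result t.
[χ [[δ ν] γ]]: functor χ : (t → (e → (t → e))), argument [[δ ν] γ] : t; result (e → (t → e)).
[[ρ α] [χ [[δ ν] γ]]]: functor [ρ α] : ((e → (t → e)) → (e → e)), argument [χ [[δ ν] γ]] : (e → (t → e)); result (e → e).

(e → e)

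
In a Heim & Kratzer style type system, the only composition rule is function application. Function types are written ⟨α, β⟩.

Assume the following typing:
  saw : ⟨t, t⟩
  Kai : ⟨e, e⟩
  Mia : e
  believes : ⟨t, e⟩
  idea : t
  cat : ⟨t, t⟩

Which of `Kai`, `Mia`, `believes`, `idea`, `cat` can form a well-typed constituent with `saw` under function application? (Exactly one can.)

idea

Kai : ⟨e, e⟩ — does not combine with saw.
Mia : e — does not combine with saw.
believes : ⟨t, e⟩ — does not combine with saw.
idea — combines: saw : ⟨t, t⟩ takes idea : t as argument, giving t.
cat : ⟨t, t⟩ — does not combine with saw.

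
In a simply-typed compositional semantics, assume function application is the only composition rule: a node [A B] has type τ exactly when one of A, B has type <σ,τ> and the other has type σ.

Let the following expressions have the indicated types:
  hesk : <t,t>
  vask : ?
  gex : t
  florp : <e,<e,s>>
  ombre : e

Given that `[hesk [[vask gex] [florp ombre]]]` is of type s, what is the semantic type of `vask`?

<t,<<e,s>,<<t,t>,s>>>

[hesk [[vask gex] [florp ombre]]] must have type s. The sister hesk has type <t,t>; that is not a function onto s, so [[vask gex] [florp ombre]] must be the functor, of type <<t,t>,s>.
[[vask gex] [florp ombre]] must have type <<t,t>,s>. The sister [florp ombre] has type <e,s>; that is not a function onto <<t,t>,s>, so [vask gex] must be the functor, of type <<e,s>,<<t,t>,s>>.
[vask gex] must have type <<e,s>,<<t,t>,s>>. The sister gex has type t; that is not a function onto <<e,s>,<<t,t>,s>>, so vask must be the functor, of type <t,<<e,s>,<<t,t>,s>>>.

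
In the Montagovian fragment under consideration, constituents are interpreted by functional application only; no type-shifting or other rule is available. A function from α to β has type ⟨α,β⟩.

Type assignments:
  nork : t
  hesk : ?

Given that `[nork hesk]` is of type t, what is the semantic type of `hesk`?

[nork hesk] must have type t. The sister nork has type t; that is not a function onto t, so hesk must be the functor, of type ⟨t,t⟩.

⟨t,t⟩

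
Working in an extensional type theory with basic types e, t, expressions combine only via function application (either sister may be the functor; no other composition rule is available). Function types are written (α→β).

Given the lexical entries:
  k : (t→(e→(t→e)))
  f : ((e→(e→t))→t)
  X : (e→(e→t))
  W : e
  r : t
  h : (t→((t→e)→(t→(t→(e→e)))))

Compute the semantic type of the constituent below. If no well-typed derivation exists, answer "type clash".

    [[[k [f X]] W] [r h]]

[f X]: ((e→(e→t))→t) applied to (e→(e→t)) yields t.
[k [f X]]: (t→(e→(t→e))) applied to t yields (e→(t→e)).
[[k [f X]] W]: (e→(t→e)) applied to e yields (t→e).
[r h]: (t→((t→e)→(t→(t→(e→e))))) applied to t yields ((t→e)→(t→(t→(e→e)))).
[[[k [f X]] W] [r h]]: ((t→e)→(t→(t→(e→e)))) applied to (t→e) yields (t→(t→(e→e))).

(t→(t→(e→e)))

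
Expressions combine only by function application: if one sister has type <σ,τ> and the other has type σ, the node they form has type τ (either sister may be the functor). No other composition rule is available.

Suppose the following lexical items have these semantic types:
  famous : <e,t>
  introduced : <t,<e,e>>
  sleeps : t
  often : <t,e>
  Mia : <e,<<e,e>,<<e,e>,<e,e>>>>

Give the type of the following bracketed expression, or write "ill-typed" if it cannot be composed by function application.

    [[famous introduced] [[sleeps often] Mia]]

ill-typed

[famous introduced]: <e,t> and <t,<e,e>> cannot combine by function application — type clash.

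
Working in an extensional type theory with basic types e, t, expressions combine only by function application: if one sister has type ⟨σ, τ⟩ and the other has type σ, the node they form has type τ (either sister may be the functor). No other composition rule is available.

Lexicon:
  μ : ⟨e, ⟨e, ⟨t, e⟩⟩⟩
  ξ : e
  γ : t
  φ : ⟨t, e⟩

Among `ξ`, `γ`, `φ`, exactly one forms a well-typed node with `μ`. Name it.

ξ — combines: μ : ⟨e, ⟨e, ⟨t, e⟩⟩⟩ takes ξ : e as argument, giving ⟨e, ⟨t, e⟩⟩.
γ : t — does not combine with μ.
φ : ⟨t, e⟩ — does not combine with μ.

ξ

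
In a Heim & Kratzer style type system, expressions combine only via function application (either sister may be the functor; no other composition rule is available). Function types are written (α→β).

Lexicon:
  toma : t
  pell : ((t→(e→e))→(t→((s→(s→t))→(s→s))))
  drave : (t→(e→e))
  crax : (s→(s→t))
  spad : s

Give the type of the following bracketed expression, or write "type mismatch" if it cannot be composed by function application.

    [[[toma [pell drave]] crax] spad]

s

[pell drave]: functor pell : ((t→(e→e))→(t→((s→(s→t))→(s→s)))), argument drave : (t→(e→e)); result (t→((s→(s→t))→(s→s))).
[toma [pell drave]]: functor [pell drave] : (t→((s→(s→t))→(s→s))), argument toma : t; result ((s→(s→t))→(s→s)).
[[toma [pell drave]] crax]: functor [toma [pell drave]] : ((s→(s→t))→(s→s)), argument crax : (s→(s→t)); result (s→s).
[[[toma [pell drave]] crax] spad]: functor [[toma [pell drave]] crax] : (s→s), argument spad : s; result s.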